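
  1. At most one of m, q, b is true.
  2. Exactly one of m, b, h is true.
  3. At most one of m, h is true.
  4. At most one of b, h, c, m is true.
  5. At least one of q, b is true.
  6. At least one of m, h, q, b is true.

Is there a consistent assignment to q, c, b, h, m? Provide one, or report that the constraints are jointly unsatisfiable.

q=T; c=F; b=F; h=T; m=F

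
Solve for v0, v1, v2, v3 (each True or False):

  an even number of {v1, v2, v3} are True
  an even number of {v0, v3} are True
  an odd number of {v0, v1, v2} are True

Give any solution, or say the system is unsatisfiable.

Adding constraints 1, 2, 3 mod 2: every variable appears an even number of times on the left, so the left side is 0.
But the right sides sum to 1 (mod 2). 0 ≠ 1 — the system is inconsistent.

The formula is unsatisfiable.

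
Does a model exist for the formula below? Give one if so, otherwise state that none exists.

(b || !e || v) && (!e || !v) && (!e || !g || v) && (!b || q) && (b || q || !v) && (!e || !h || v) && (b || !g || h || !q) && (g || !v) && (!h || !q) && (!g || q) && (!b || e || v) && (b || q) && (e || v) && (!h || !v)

q = True, b = True, g = False, h = False, v = False, e = True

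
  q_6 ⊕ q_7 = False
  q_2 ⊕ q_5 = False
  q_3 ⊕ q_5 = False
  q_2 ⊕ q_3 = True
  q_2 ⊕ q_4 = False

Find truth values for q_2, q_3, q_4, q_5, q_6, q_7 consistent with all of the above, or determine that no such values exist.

Adding constraints 2, 3, 4 mod 2: every variable appears an even number of times on the left, so the left side is 0.
But the right sides sum to 1 (mod 2). 0 ≠ 1 — the system is inconsistent.

UNSATISFIABLE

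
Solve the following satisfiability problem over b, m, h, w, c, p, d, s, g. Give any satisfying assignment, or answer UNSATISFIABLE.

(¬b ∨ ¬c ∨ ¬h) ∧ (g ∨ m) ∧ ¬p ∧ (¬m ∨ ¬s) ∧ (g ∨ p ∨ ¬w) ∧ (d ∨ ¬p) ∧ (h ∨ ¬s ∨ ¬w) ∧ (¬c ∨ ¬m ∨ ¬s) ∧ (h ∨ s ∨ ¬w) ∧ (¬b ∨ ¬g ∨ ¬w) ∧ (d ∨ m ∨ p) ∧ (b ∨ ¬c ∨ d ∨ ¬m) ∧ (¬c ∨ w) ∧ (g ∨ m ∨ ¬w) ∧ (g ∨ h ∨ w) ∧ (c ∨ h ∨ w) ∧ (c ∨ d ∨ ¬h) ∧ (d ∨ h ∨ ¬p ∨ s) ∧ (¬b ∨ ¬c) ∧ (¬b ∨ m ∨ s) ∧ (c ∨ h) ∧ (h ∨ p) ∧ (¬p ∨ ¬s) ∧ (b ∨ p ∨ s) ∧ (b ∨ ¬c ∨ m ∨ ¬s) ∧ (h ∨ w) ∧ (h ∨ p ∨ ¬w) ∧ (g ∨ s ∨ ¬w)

Unit clause (¬p) forces p = False.
In (h ∨ p) only h is left, so h = True.
Set b = True.
  then (¬b ∨ ¬c ∨ ¬h) forces c = False.
  then (c ∨ d ∨ ¬h) forces d = True.
Set m = True.
  then (¬m ∨ ¬s) forces s = False.
Try w = True:
  (g ∨ p ∨ ¬w) forces g = True.
  clause (¬b ∨ ¬g ∨ ¬w) is falsified — backtrack.
So w = False.
Set g = True.
All clauses satisfied.

b=T, m=T, h=T, w=F, c=F, p=F, d=T, s=F, g=T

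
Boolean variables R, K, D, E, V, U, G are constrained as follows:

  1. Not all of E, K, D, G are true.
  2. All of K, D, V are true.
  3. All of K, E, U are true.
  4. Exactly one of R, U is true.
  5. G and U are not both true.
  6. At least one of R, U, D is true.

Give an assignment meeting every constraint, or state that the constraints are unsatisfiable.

R=F, K=T, D=T, E=T, V=T, U=T, G=F

  (1) {E, K, D, G}: 3/4 true — not all ✓
  (2) {K, D, V}: all 3 true ✓
  (3) {K, E, U}: all 3 true ✓
  (4) {R, U}: 1 true — exactly one ✓
  (5) G=F, U=T — not both ✓
  (6) {R, U, D}: 2 true — at least one ✓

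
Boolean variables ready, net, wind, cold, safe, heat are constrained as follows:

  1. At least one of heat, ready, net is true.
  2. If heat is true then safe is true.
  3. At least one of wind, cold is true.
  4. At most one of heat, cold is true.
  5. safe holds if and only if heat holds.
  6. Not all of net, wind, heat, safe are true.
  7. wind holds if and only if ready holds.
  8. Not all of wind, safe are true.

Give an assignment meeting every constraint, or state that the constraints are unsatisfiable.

ready = False, net = True, wind = False, cold = True, safe = False, heat = False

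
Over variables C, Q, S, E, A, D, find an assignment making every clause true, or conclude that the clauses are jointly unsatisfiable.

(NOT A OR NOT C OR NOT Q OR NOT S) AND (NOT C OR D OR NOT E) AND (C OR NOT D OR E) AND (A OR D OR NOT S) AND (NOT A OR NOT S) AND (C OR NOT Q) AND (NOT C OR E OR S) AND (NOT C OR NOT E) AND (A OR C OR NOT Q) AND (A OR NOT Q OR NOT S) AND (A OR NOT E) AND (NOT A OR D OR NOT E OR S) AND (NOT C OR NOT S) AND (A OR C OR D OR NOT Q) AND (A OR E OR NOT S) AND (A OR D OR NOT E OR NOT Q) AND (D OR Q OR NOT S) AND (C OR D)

Set C = False.
  then (C OR NOT Q) forces Q = False.
  then (C OR D) forces D = True.
  then (C OR NOT D OR E) forces E = True.
  then (A OR NOT E) forces A = True.
  then (NOT A OR NOT S) forces S = False.
All clauses satisfied.

C: False, Q: False, S: False, E: True, A: True, D: True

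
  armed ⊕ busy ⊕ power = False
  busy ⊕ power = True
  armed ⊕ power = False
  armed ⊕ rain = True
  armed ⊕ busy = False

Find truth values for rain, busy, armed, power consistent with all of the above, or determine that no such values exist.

Adding constraints 2, 3, 5 mod 2: every variable appears an even number of times on the left, so the left side is 0.
But the right sides sum to 1 (mod 2). 0 ≠ 1 — the system is inconsistent.

UNSATISFIABLE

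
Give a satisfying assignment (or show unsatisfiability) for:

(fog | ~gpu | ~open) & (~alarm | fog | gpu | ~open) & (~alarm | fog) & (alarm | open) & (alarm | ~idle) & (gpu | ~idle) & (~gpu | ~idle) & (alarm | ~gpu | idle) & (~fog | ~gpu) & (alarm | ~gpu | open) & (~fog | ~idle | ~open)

Set open = True.
Set fog = True.
  then (~fog | ~gpu) forces gpu = False.
  then (~fog | ~idle | ~open) forces idle = False.
Set alarm = True.
All clauses satisfied.

open = True, fog = True, alarm = True, gpu = False, idle = False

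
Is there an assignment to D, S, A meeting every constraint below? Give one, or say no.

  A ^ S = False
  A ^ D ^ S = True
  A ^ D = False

D = True, S = True, A = True

A ^ S = T ^ T = False ✓
A ^ D ^ S = T ^ T ^ T = True ✓
A ^ D = T ^ T = False ✓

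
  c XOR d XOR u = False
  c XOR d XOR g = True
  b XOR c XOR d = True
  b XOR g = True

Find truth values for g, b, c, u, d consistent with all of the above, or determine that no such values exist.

The formula is unsatisfiable.

Adding constraints 2, 3, 4 mod 2: every variable appears an even number of times on the left, so the left side is 0.
But the right sides sum to 1 (mod 2). 0 ≠ 1 — the system is inconsistent.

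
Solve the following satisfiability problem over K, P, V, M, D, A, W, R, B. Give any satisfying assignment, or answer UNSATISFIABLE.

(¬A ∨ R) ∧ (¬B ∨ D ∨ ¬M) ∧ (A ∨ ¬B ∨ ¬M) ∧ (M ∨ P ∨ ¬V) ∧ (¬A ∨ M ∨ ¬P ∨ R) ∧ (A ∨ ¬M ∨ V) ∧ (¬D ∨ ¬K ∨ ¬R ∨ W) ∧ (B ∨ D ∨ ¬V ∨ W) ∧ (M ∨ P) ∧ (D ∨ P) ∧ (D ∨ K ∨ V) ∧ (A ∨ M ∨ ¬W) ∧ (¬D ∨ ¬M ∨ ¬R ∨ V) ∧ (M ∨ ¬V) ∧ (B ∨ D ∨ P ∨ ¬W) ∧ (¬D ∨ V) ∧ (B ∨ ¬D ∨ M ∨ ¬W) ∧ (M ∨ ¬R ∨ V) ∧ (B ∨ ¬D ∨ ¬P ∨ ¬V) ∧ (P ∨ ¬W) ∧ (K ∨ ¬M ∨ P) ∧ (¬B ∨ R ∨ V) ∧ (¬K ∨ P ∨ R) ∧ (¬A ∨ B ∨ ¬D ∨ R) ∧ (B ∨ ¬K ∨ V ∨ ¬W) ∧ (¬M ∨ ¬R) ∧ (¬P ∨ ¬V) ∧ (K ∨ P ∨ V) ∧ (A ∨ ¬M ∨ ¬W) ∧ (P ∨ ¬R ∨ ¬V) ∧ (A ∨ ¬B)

K = True, P = True, V = False, M = False, D = False, A = False, W = False, R = False, B = False

Set K = True.
Set P = True.
  then (¬P ∨ ¬V) forces V = False.
  then (¬D ∨ V) forces D = False.
Set M = False.
  then (M ∨ ¬R ∨ V) forces R = False.
  then (¬B ∨ R ∨ V) forces B = False.
  then (B ∨ ¬K ∨ V ∨ ¬W) forces W = False.
  then (¬A ∨ R) forces A = False.
All clauses satisfied.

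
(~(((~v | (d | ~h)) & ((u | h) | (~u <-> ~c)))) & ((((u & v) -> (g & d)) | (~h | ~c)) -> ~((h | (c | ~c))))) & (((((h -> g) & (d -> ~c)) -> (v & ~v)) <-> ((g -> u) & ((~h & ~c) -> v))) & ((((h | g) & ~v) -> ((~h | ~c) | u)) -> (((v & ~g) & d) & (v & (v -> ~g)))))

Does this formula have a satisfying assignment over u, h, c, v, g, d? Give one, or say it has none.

Case c = True: the formula simplifies to (~(((~v | (d | ~h)) & ((u | h) | u))) & ~((((u & v) -> (g & d)) | ~h))) & (((((h -> g) & ~d) -> (v & ~v)) <-> (g -> u)) & ((((h | g) & ~v) -> (~h | u)) -> (((v & ~g) & d) & (v & (v -> ~g))))).
  v = True: simplifies to (~(((d | ~h) & ((u | h) | u))) & ~(((u -> (g & d)) | ~h))) & ((~(((h -> g) & ~d)) <-> (g -> u)) & ((~g & d) & ~g)).
    d = True: simplifies to (~(((u | h) | u)) & ~(((u -> g) | ~h))) & ((g -> u) & (~g & ~g)).
      u = True: the conjunct ~(((u | h) | u)) becomes ~((True | True)) = False.
      u = False: the conjunct ~(((u -> g) | ~h)) becomes ~((True | ~h)) = False.
    d = False: the conjunct d is False.
  v = False: the conjunct ~((((u & v) -> (g & d)) | ~h)) becomes ~((True | ~h)) = False.
Case c = False: the conjunct (((u & v) -> (g & d)) | (~h | ~c)) -> ~((h | (c | ~c))) becomes (((u & v) -> (g & d)) | True) -> ~True = False.
Both cases fail — unsatisfiable.

Unsatisfiable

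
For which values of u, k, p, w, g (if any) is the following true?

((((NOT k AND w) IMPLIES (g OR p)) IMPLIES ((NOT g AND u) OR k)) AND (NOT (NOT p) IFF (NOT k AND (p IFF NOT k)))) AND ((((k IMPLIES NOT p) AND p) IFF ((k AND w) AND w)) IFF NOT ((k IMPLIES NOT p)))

u = True, k = True, p = False, w = True, g = False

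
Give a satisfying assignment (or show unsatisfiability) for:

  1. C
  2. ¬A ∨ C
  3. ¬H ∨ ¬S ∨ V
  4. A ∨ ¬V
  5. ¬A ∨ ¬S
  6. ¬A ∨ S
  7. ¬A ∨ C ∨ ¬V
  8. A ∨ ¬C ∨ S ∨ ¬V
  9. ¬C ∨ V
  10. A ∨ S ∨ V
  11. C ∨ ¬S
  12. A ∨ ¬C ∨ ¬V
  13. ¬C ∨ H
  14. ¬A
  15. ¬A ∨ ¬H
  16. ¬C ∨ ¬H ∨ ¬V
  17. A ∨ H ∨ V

No satisfying assignment exists.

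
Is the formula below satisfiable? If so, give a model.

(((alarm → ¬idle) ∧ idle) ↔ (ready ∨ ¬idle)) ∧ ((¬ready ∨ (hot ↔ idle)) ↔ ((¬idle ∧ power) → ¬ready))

power=T, ready=T, alarm=F, hot=T, idle=T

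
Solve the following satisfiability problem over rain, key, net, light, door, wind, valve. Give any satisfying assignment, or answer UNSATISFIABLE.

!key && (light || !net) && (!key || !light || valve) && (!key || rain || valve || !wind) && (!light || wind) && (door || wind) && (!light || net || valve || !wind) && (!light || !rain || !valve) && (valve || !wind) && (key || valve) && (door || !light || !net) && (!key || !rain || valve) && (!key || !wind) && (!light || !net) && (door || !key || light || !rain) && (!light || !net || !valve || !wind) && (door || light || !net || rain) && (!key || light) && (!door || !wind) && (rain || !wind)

Unit clause (!key) forces key = False.
In (key || valve) only valve is left, so valve = True.
Set rain = False.
  then (rain || !wind) forces wind = False.
  then (!light || wind) forces light = False.
  then (door || wind) forces door = True.
  then (light || !net) forces net = False.
All clauses satisfied.

rain = False, key = False, net = False, light = False, door = True, wind = False, valve = True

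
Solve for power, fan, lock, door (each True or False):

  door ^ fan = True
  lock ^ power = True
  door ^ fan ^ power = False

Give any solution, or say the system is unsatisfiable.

power = True; fan = True; lock = False; door = False

door ^ fan = F ^ T = True ✓
lock ^ power = F ^ T = True ✓
door ^ fan ^ power = F ^ T ^ T = False ✓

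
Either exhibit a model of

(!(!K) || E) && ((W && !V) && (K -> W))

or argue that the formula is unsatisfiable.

W: True, V: False, K: True, E: True

  !(!K) || E = True
    !(!K) = True
      !K = False
  (W && !V) && (K -> W) = True
    W && !V = True
      !V = True
    K -> W = True
Both conjuncts True, so the formula holds.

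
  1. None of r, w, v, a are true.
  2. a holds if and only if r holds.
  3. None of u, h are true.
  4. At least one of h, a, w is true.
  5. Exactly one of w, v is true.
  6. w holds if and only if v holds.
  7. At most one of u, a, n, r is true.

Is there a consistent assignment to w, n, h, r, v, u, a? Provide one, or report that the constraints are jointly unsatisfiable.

Case w = True:
  Constraint (1) is violated (w=T) — contradiction.
Case w = False:
  (1) forces r = False.
  (1) forces v = False.
  Constraint (5) is violated (w=F, v=F) — contradiction.
Both cases fail — unsatisfiable.

No satisfying assignment exists.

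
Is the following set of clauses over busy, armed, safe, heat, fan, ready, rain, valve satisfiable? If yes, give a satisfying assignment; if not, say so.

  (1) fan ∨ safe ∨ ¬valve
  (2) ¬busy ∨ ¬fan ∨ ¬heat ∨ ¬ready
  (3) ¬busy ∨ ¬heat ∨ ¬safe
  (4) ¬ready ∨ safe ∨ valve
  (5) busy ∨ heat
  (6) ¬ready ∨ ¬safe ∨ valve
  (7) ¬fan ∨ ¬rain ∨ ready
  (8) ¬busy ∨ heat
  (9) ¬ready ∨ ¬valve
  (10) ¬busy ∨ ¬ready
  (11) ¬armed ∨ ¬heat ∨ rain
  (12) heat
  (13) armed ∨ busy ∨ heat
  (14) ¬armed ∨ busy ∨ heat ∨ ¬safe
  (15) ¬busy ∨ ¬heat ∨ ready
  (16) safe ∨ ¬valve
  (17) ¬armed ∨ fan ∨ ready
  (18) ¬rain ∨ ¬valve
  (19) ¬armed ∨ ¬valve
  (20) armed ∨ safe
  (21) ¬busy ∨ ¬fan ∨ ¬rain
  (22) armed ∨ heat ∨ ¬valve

Unit clause (heat) forces heat = True.
Try busy = True:
  (¬busy ∨ ¬heat ∨ ¬safe) forces safe = False.
  (¬busy ∨ ¬ready) forces ready = False.
  clause (¬busy ∨ ¬heat ∨ ready) is falsified — backtrack.
So busy = False.
Set armed = False.
  then (armed ∨ safe) forces safe = True.
Set fan = False.
Try ready = True:
  (¬ready ∨ ¬safe ∨ valve) forces valve = True.
  clause (¬ready ∨ ¬valve) is falsified — backtrack.
So ready = False.
Set rain = False.
Set valve = True.
All clauses satisfied.

busy = False; armed = False; safe = True; heat = True; fan = False; ready = False; rain = False; valve = True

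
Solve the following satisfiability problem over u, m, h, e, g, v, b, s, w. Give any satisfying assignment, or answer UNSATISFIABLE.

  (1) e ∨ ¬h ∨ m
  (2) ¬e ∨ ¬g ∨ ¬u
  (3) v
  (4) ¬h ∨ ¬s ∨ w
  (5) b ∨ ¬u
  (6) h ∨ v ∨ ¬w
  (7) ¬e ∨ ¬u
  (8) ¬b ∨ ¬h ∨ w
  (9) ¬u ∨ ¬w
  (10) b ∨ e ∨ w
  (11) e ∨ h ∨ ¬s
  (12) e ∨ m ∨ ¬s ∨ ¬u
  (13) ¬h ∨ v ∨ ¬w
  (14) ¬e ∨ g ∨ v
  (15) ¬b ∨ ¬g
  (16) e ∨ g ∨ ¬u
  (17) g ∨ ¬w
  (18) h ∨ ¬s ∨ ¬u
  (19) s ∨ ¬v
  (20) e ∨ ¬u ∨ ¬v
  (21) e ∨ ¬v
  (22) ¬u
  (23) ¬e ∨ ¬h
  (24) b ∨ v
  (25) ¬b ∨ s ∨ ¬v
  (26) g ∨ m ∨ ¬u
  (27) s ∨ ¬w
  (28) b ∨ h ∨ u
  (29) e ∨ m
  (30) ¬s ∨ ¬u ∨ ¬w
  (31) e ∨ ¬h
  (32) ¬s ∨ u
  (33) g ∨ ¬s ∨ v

Case u = True:
  Clause (¬u) is falsified — contradiction.
Case u = False:
  (v) forces v = True.
  (s ∨ ¬v) forces s = True.
  Clause (¬s ∨ u) is falsified — contradiction.
Both cases fail, so the formula is unsatisfiable.

Unsatisfiable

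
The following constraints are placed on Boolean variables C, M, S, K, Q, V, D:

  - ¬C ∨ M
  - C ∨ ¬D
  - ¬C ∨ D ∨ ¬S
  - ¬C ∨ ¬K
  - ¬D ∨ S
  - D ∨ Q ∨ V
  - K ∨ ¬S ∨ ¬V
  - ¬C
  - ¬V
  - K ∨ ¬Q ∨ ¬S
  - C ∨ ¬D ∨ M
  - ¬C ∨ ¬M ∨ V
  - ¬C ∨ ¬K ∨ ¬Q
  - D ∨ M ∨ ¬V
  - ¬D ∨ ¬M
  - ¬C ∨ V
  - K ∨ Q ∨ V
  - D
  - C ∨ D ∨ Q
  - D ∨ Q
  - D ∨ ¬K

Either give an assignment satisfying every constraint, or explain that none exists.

No satisfying assignment exists.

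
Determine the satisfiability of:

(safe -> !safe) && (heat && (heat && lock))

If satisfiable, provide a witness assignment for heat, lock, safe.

heat: True, lock: True, safe: False

  safe -> !safe = True
    !safe = True
  heat && (heat && lock) = True
    heat && lock = True
Both conjuncts True, so the formula holds.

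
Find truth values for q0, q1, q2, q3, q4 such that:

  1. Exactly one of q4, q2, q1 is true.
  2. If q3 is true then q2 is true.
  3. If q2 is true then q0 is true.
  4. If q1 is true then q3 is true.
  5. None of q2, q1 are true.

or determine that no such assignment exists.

q0 = False, q1 = False, q2 = False, q3 = False, q4 = True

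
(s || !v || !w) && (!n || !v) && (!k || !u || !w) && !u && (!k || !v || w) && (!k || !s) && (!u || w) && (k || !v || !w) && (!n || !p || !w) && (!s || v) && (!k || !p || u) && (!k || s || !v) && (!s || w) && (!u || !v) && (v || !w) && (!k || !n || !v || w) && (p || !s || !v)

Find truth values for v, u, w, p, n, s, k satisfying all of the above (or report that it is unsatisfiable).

v=T, u=F, w=F, p=T, n=F, s=F, k=F

Unit clause (!u) forces u = False.
Set v = True.
  then (!n || !v) forces n = False.
Try w = True:
  (s || !v || !w) forces s = True.
  (!k || !s) forces k = False.
  clause (k || !v || !w) is falsified — backtrack.
So w = False.
  then (!k || !v || w) forces k = False.
  then (!s || w) forces s = False.
Set p = True.
All clauses satisfied.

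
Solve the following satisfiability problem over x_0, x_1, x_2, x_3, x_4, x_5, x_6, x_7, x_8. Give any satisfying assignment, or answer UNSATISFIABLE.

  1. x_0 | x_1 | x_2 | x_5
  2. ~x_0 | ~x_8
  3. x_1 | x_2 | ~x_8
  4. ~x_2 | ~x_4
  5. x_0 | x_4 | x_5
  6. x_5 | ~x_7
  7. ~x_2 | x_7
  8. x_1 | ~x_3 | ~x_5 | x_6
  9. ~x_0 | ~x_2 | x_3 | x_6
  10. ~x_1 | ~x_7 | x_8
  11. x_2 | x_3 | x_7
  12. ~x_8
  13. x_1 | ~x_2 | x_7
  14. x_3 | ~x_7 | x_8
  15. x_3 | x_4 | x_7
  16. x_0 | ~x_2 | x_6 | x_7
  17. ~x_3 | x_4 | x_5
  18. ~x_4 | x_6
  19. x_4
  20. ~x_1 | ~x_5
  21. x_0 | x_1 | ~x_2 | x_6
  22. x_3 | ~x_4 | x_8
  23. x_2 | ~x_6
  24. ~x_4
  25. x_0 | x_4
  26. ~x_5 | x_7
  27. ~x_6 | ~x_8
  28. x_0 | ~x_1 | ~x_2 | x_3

Case x_4 = True:
  Clause (~x_4) is falsified — contradiction.
Case x_4 = False:
  Clause (x_4) is falsified — contradiction.
Both cases fail, so the formula is unsatisfiable.

The formula is unsatisfiable.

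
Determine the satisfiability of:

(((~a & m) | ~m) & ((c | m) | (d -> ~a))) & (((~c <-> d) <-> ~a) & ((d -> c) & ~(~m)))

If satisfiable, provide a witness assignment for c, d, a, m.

c=T, d=F, a=F, m=T

  ((~a & m) | ~m) & ((c | m) | (d -> ~a)) = True
    (~a & m) | ~m = True
      ~a & m = True
        ~a = True
      ~m = False
    (c | m) | (d -> ~a) = True
      c | m = True
      d -> ~a = True
        ~a = True
  ((~c <-> d) <-> ~a) & ((d -> c) & ~(~m)) = True
    (~c <-> d) <-> ~a = True
      ~c <-> d = True
        ~c = False
      ~a = True
    (d -> c) & ~(~m) = True
      d -> c = True
      ~(~m) = True
        ~m = False
Both conjuncts True, so the formula holds.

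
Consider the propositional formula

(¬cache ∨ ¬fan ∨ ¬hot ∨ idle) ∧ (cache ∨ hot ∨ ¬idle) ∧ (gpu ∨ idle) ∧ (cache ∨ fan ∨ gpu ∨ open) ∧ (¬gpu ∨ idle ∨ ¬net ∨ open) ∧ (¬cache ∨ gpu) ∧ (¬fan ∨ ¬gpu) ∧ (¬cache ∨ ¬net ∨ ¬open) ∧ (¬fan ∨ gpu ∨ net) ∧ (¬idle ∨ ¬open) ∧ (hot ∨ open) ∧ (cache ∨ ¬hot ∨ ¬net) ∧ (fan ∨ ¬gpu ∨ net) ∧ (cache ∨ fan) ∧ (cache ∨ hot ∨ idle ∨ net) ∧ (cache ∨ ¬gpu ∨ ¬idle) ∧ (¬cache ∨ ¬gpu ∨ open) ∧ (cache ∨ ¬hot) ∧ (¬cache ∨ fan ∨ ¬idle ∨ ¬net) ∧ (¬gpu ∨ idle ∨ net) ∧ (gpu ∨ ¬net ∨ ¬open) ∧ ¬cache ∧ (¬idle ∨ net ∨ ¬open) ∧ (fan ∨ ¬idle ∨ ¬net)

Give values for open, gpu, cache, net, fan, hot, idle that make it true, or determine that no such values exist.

No satisfying assignment exists.

Case cache = True:
  Clause (¬cache) is falsified — contradiction.
Case cache = False:
  (cache ∨ fan) forces fan = True.
  (¬fan ∨ ¬gpu) forces gpu = False.
  (gpu ∨ idle) forces idle = True.
  (cache ∨ hot ∨ ¬idle) forces hot = True.
  Clause (cache ∨ ¬hot) is falsified — contradiction.
Both cases fail, so the formula is unsatisfiable.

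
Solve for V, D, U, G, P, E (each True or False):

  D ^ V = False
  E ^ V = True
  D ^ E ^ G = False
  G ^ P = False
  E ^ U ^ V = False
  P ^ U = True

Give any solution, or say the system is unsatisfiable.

Adding constraints 1, 3, 4, 5, 6 mod 2: every variable appears an even number of times on the left, so the left side is 0.
But the right sides sum to 1 (mod 2). 0 ≠ 1 — the system is inconsistent.

Unsatisfiable — no assignment works.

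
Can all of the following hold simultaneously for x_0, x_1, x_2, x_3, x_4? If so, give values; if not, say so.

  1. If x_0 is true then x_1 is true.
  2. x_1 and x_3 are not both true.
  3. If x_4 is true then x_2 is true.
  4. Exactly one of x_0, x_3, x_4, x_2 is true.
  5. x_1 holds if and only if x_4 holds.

x_0=F, x_1=F, x_2=T, x_3=F, x_4=F

  (1) x_0=F ⇒ x_1: vacuous ✓
  (2) x_1=F, x_3=F — not both ✓
  (3) x_4=F ⇒ x_2: vacuous ✓
  (4) {x_0, x_3, x_4, x_2}: 1 true — exactly one ✓
  (5) x_1=F, x_4=F — same ✓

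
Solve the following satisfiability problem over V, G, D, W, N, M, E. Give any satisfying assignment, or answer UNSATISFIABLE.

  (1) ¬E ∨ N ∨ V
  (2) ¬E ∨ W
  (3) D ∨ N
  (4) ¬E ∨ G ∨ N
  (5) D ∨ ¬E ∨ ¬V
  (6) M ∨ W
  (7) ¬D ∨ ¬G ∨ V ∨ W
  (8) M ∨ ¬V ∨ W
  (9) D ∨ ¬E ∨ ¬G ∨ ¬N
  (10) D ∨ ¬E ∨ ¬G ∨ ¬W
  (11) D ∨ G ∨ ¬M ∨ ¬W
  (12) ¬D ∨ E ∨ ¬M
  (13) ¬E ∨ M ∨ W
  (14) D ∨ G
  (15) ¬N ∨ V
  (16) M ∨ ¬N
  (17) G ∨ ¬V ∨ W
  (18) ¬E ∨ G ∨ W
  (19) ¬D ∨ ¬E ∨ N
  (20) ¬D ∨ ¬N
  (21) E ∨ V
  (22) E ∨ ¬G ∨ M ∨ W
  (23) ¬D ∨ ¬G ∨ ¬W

V = True; G = True; D = False; W = False; N = True; M = True; E = False

Try V = False:
  (¬N ∨ V) forces N = False.
  (¬E ∨ N ∨ V) forces E = False.
  clause (E ∨ V) is falsified — backtrack.
So V = True.
Set G = True.
Set D = False.
  then (D ∨ N) forces N = True.
  then (D ∨ ¬E ∨ ¬V) forces E = False.
  then (M ∨ ¬N) forces M = True.
Set W = False.
All clauses satisfied.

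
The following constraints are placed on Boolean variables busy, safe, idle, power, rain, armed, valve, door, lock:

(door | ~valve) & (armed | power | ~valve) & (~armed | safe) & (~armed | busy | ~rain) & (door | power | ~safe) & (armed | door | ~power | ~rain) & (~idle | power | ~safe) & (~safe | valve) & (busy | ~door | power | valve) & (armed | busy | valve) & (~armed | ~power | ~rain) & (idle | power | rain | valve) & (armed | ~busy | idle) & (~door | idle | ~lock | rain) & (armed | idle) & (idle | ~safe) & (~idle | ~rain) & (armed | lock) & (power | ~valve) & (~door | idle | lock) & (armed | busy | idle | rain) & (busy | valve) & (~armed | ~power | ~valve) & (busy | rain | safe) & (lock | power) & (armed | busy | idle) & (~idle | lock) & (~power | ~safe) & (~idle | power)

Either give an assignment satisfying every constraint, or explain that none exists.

busy=T, safe=F, idle=T, power=T, rain=F, armed=F, valve=F, door=F, lock=T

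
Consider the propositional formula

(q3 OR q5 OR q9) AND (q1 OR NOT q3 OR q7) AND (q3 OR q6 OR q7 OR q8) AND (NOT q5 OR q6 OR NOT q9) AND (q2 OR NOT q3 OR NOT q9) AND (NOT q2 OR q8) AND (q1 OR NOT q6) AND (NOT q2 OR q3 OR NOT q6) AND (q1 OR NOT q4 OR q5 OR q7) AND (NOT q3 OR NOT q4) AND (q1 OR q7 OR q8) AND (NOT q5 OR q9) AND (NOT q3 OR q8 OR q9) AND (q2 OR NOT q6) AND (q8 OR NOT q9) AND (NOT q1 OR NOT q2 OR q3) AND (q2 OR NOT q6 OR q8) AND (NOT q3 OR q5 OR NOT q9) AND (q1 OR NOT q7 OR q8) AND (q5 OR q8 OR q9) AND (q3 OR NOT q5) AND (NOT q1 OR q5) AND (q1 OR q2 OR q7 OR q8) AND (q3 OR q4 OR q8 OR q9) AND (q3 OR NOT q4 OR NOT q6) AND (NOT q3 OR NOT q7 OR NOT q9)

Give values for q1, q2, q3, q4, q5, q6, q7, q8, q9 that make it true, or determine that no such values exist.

q1: False, q2: False, q3: False, q4: True, q5: False, q6: False, q7: True, q8: True, q9: True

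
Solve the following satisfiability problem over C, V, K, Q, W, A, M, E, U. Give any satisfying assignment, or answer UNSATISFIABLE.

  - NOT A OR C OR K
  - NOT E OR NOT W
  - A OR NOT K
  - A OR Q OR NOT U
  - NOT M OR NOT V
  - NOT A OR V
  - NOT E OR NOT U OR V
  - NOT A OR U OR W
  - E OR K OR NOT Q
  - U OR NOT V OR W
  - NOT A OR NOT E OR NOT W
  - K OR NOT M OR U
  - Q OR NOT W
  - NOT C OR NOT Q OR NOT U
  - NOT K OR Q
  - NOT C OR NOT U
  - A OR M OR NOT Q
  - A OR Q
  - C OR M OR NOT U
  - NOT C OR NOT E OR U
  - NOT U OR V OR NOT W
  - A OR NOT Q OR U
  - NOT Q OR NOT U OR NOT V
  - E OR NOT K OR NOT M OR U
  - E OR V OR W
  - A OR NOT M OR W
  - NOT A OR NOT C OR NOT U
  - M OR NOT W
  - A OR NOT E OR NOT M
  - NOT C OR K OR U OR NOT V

Case V = True:
  (NOT M OR NOT V) forces M = False.
  (M OR NOT W) forces W = False.
  (U OR NOT V OR W) forces U = True.
  (NOT C OR NOT U) forces C = False.
  Clause (C OR M OR NOT U) is falsified — contradiction.
Case V = False:
  (NOT A OR V) forces A = False.
  (A OR NOT K) forces K = False.
  (A OR Q) forces Q = True.
  (E OR K OR NOT Q) forces E = True.
  (NOT E OR NOT W) forces W = False.
  (NOT E OR NOT U OR V) forces U = False.
  Clause (A OR NOT Q OR U) is falsified — contradiction.
Both cases fail, so the formula is unsatisfiable.

UNSATISFIABLE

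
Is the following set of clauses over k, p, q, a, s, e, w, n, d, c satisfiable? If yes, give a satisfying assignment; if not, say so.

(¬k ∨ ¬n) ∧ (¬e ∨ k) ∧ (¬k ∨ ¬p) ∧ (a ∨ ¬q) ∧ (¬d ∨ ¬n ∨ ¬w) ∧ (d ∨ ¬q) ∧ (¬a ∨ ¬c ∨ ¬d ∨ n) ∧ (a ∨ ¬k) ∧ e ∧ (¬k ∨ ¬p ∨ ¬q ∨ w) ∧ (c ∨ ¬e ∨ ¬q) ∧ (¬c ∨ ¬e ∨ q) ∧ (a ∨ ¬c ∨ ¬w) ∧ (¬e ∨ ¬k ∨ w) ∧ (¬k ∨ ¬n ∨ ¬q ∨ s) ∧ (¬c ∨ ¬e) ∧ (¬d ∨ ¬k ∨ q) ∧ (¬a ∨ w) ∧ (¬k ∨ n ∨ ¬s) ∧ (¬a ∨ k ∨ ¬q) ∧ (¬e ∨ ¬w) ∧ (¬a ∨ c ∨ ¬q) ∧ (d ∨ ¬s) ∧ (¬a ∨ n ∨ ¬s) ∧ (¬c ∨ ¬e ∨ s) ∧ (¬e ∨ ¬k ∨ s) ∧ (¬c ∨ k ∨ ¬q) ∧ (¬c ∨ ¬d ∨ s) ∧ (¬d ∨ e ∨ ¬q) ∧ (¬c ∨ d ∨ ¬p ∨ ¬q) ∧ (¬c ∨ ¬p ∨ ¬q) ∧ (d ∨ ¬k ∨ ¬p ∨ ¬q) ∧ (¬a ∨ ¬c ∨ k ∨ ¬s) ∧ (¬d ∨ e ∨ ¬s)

Case w = True:
  (e) forces e = True.
  Clause (¬e ∨ ¬w) is falsified — contradiction.
Case w = False:
  (e) forces e = True.
  (¬e ∨ k) forces k = True.
  Clause (¬e ∨ ¬k ∨ w) is falsified — contradiction.
Both cases fail, so the formula is unsatisfiable.

UNSATISFIABLE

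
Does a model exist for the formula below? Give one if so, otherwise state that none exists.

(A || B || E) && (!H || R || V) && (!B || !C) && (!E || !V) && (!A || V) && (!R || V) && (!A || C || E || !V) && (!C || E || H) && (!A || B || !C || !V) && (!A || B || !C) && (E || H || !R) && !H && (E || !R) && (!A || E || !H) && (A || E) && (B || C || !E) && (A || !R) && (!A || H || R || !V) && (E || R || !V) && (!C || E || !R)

B: False, V: False, E: True, R: False, H: False, C: True, A: False

Unit clause (!H) forces H = False.
Set B = False.
Try V = True:
  (!E || !V) forces E = False.
  (A || B || E) forces A = True.
  (!A || C || E || !V) forces C = True.
  clause (!C || E || H) is falsified — backtrack.
So V = False.
  then (!A || V) forces A = False.
  then (!R || V) forces R = False.
  then (A || E) forces E = True.
  then (B || C || !E) forces C = True.
All clauses satisfied.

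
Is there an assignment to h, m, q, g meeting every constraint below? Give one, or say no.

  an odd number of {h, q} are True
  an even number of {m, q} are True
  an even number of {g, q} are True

h=T, m=F, q=F, g=F

{h, q}: 1 true → odd ✓
{m, q}: 0 true → even ✓
{g, q}: 0 true → even ✓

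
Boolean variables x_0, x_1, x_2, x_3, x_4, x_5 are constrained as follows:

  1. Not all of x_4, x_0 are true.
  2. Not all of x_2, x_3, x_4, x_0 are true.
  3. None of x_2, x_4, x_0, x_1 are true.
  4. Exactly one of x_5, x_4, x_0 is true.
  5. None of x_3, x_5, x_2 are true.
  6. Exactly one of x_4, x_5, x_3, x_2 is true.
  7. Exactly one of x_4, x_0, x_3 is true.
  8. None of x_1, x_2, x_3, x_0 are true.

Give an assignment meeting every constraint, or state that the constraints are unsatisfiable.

Case x_3 = True:
  Constraint (5) is violated (x_3=T) — contradiction.
Case x_3 = False:
  (3) forces x_2 = False.
  (3) forces x_4 = False.
  (3) forces x_0 = False.
  Constraint (7) is violated (x_4=F, x_0=F, x_3=F) — contradiction.
Both cases fail — unsatisfiable.

Unsatisfiable — no assignment works.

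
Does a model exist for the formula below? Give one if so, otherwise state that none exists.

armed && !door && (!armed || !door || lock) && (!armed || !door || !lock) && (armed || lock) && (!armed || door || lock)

lock = True; armed = True; door = False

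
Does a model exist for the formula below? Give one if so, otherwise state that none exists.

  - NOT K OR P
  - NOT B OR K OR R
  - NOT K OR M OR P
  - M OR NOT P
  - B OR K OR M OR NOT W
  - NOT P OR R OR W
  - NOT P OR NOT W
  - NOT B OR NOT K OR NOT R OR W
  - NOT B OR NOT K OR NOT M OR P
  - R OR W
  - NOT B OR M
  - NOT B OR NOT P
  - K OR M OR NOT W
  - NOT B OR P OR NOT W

Set R = True.
Set W = False.
Set M = False.
  then (M OR NOT P) forces P = False.
  then (NOT B OR M) forces B = False.
  then (NOT K OR P) forces K = False.
All clauses satisfied.

R = True, W = False, M = False, P = False, K = False, B = False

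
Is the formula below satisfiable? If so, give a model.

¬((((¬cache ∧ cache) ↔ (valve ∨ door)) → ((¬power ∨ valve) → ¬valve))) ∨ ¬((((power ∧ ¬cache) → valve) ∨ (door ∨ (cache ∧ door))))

power: True; door: False; valve: False; cache: False

  ¬((((¬cache ∧ cache) ↔ (valve ∨ door)) → ((¬power ∨ valve) → ¬valve))) ∨ ¬((((power ∧ ¬cache) → valve) ∨ (door ∨ (cache ∧ door)))) = True
    ¬((((¬cache ∧ cache) ↔ (valve ∨ door)) → ((¬power ∨ valve) → ¬valve))) = False
      ((¬cache ∧ cache) ↔ (valve ∨ door)) → ((¬power ∨ valve) → ¬valve) = True
        (¬cache ∧ cache) ↔ (valve ∨ door) = True
          ¬cache ∧ cache = False
            ¬cache = True
          valve ∨ door = False
        (¬power ∨ valve) → ¬valve = True
          ¬power ∨ valve = False
            ¬power = False
          ¬valve = True
    ¬((((power ∧ ¬cache) → valve) ∨ (door ∨ (cache ∧ door)))) = True
      ((power ∧ ¬cache) → valve) ∨ (door ∨ (cache ∧ door)) = False
        (power ∧ ¬cache) → valve = False
          power ∧ ¬cache = True
            ¬cache = True
        door ∨ (cache ∧ door) = False
          cache ∧ door = False
The formula evaluates to True.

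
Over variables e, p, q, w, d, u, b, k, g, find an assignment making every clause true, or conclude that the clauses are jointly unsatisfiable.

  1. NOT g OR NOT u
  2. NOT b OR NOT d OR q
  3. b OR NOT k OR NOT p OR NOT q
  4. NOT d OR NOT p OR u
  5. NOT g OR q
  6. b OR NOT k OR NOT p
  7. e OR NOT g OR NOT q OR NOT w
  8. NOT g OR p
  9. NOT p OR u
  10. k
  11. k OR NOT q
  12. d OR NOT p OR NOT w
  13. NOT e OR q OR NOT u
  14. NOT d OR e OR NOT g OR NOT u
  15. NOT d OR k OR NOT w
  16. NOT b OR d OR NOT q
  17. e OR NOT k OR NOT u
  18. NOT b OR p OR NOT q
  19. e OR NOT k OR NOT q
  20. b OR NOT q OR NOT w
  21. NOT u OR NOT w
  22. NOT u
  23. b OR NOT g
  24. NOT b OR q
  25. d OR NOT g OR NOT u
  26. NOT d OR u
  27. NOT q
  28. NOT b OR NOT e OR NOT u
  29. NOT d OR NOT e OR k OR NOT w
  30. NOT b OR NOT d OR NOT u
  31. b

The formula is unsatisfiable.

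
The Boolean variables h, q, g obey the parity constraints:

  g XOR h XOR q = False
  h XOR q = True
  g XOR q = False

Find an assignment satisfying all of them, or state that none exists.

h = False, q = True, g = True

g XOR h XOR q = T XOR F XOR T = False ✓
h XOR q = F XOR T = True ✓
g XOR q = T XOR T = False ✓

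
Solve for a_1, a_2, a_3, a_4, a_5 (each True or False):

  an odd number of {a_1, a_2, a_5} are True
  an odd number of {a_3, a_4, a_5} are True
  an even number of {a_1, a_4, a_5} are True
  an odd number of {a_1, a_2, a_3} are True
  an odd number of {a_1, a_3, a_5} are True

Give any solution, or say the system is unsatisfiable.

a_1=T; a_2=F; a_3=F; a_4=T; a_5=F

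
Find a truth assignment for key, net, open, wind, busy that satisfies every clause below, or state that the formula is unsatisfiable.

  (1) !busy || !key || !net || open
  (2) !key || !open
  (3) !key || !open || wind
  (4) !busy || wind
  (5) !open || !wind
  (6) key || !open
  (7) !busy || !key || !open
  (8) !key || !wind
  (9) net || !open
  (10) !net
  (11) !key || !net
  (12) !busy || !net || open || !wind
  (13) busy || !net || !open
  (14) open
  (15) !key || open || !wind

Case net = True:
  Clause (!net) is falsified — contradiction.
Case net = False:
  (net || !open) forces open = False.
  Clause (open) is falsified — contradiction.
Both cases fail, so the formula is unsatisfiable.

UNSATISFIABLE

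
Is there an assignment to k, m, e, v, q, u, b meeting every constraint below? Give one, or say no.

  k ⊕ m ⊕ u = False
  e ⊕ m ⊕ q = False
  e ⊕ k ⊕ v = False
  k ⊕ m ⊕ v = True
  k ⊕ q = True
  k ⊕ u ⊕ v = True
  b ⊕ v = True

k = False, m = True, e = False, v = False, q = True, u = True, b = True

k ⊕ m ⊕ u = F ⊕ T ⊕ T = False ✓
e ⊕ m ⊕ q = F ⊕ T ⊕ T = False ✓
e ⊕ k ⊕ v = F ⊕ F ⊕ F = False ✓
k ⊕ m ⊕ v = F ⊕ T ⊕ F = True ✓
k ⊕ q = F ⊕ T = True ✓
k ⊕ u ⊕ v = F ⊕ T ⊕ F = True ✓
b ⊕ v = T ⊕ F = True ✓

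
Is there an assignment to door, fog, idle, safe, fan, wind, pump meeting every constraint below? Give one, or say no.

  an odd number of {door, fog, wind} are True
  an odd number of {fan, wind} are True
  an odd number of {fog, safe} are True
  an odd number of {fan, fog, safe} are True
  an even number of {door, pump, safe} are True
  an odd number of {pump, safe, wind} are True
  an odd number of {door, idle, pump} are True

door: False, fog: False, idle: False, safe: True, fan: False, wind: True, pump: True

{door, fog, wind}: 1 true → odd ✓
{fan, wind}: 1 true → odd ✓
{fog, safe}: 1 true → odd ✓
{fan, fog, safe}: 1 true → odd ✓
{door, pump, safe}: 2 true → even ✓
{pump, safe, wind}: 3 true → odd ✓
{door, idle, pump}: 1 true → odd ✓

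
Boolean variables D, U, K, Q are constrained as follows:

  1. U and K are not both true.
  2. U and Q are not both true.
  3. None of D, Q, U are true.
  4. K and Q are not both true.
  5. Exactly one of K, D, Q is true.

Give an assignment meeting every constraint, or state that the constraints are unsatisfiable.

D = False; U = False; K = True; Q = False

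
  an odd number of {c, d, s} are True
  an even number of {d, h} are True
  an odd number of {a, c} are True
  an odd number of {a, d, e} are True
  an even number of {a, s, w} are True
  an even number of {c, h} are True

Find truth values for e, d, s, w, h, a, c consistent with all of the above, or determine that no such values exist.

e: False; d: True; s: True; w: True; h: True; a: False; c: True

{c, d, s}: 3 true → odd ✓
{d, h}: 2 true → even ✓
{a, c}: 1 true → odd ✓
{a, d, e}: 1 true → odd ✓
{a, s, w}: 2 true → even ✓
{c, h}: 2 true → even ✓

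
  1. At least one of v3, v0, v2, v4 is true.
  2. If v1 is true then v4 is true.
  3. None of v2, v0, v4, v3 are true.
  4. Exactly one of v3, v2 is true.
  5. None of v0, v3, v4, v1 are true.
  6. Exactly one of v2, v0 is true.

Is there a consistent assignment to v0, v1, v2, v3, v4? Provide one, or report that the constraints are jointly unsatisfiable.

Unsatisfiable — no assignment works.

Case v0 = True:
  Constraint (3) is violated (v0=T) — contradiction.
Case v0 = False:
  (3) forces v2 = False.
  Constraint (6) is violated (v2=F, v0=F) — contradiction.
Both cases fail — unsatisfiable.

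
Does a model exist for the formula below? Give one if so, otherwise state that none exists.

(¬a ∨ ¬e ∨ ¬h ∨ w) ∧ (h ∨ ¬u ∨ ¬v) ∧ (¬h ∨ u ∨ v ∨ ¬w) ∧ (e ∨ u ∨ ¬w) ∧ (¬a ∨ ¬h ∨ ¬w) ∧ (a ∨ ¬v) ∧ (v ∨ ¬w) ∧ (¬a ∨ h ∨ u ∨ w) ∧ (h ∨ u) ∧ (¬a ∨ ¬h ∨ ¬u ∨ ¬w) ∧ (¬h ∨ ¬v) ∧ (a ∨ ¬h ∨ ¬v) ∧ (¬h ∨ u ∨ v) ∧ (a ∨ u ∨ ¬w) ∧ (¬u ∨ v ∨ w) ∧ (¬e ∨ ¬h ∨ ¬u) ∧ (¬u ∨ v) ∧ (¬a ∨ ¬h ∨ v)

Unsatisfiable

Case u = True:
  (¬u ∨ v) forces v = True.
  (h ∨ ¬u ∨ ¬v) forces h = True.
  Clause (¬h ∨ ¬v) is falsified — contradiction.
Case u = False:
  (h ∨ u) forces h = True.
  (¬h ∨ ¬v) forces v = False.
  Clause (¬h ∨ u ∨ v) is falsified — contradiction.
Both cases fail, so the formula is unsatisfiable.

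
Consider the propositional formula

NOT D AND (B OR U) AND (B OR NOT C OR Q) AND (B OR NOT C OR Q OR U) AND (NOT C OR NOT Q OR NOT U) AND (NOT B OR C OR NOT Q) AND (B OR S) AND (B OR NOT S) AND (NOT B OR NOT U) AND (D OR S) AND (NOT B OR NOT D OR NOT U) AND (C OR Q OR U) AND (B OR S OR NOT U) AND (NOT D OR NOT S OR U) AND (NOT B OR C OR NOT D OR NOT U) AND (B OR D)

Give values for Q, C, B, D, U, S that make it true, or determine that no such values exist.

Q = True, C = True, B = True, D = False, U = False, S = True

Unit clause (NOT D) forces D = False.
In (D OR S) only S is left, so S = True.
In (B OR D) only B is left, so B = True.
In (NOT B OR NOT U) only NOT U is left, so U = False.
Set Q = True.
  then (NOT B OR C OR NOT Q) forces C = True.
All clauses satisfied.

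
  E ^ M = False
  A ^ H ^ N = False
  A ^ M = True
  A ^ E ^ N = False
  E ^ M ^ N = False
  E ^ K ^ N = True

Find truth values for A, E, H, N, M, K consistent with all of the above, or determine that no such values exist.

The formula is unsatisfiable.

Adding constraints 3, 4, 5 mod 2: every variable appears an even number of times on the left, so the left side is 0.
But the right sides sum to 1 (mod 2). 0 ≠ 1 — the system is inconsistent.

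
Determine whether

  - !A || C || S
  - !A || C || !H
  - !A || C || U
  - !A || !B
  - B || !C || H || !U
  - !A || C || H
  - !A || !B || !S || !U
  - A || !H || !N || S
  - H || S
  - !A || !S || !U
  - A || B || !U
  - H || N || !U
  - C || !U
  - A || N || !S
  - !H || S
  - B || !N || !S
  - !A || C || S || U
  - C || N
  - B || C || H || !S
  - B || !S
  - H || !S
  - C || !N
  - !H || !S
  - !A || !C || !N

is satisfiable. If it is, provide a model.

Unsatisfiable — no assignment works.

Case H = True:
  (!H || S) forces S = True.
  Clause (!H || !S) is falsified — contradiction.
Case H = False:
  (H || S) forces S = True.
  Clause (H || !S) is falsified — contradiction.
Both cases fail, so the formula is unsatisfiable.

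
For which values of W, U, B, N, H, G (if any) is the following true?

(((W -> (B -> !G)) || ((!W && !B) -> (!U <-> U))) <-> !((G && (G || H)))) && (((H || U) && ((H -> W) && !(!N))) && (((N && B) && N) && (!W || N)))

W: False; U: True; B: True; N: True; H: False; G: False

  ((W -> (B -> !G)) || ((!W && !B) -> (!U <-> U))) <-> !((G && (G || H))) = True
    (W -> (B -> !G)) || ((!W && !B) -> (!U <-> U)) = True
      W -> (B -> !G) = True
        B -> !G = True
          !G = True
      (!W && !B) -> (!U <-> U) = True
        !W && !B = False
          !W = True
          !B = False
        !U <-> U = False
          !U = False
    !((G && (G || H))) = True
      G && (G || H) = False
        G || H = False
  ((H || U) && ((H -> W) && !(!N))) && (((N && B) && N) && (!W || N)) = True
    (H || U) && ((H -> W) && !(!N)) = True
      H || U = True
      (H -> W) && !(!N) = True
        H -> W = True
        !(!N) = True
          !N = False
    ((N && B) && N) && (!W || N) = True
      (N && B) && N = True
        N && B = True
      !W || N = True
        !W = True
Both conjuncts True, so the formula holds.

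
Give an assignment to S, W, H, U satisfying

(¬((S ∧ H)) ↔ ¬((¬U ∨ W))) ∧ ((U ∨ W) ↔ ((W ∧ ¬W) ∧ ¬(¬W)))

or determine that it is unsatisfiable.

S = True, W = False, H = True, U = False

  ¬((S ∧ H)) ↔ ¬((¬U ∨ W)) = True
    ¬((S ∧ H)) = False
      S ∧ H = True
    ¬((¬U ∨ W)) = False
      ¬U ∨ W = True
        ¬U = True
  (U ∨ W) ↔ ((W ∧ ¬W) ∧ ¬(¬W)) = True
    U ∨ W = False
    (W ∧ ¬W) ∧ ¬(¬W) = False
      W ∧ ¬W = False
        ¬W = True
      ¬(¬W) = False
        ¬W = True
Both conjuncts True, so the formula holds.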